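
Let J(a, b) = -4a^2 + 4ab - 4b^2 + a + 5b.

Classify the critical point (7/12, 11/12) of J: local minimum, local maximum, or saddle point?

The Hessian of J is constant: H = [[-8, 4], [4, -8]].
det(H) = (-8)·(-8) − 4² = 48.
det(H) > 0 and tr(H) = -16 < 0, so H is negative definite and the point is a local maximum.

local maximum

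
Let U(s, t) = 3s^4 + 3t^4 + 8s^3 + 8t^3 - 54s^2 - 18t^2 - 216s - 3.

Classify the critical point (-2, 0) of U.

The mixed partial ∂²U/∂s∂t is 0, so the Hessian at any point is diag(U_ss, U_tt) = diag(12(3s^2 + 4s - 9), 12(3t^2 + 4t - 3)).
At (-2, 0): H = diag(-60, -36).
Both eigenvalues are negative, so H is negative definite: a local maximum.

local maximum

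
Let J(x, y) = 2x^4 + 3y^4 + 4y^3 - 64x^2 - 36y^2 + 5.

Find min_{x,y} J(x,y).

-696

J(x,y) separates as P(x) + Q(y) + 5, so its minimum is min P + min Q + 5.
P'(x) = 8x(x - 4)(x + 4) vanishes at x ∈ {-4, 0, 4}; Q'(y) = 12y(y - 2)(y + 3) vanishes at y ∈ {-3, 0, 2}.
Local minima of P (where P''>0): P(-4)=-512, P(4)=-512. Local minima of Q: Q(-3)=-189, Q(2)=-64.
So the global minimum of J is P(-4) + Q(-3) + 5 = -512 − 189 + 5 = -696, attained at (-4, -3).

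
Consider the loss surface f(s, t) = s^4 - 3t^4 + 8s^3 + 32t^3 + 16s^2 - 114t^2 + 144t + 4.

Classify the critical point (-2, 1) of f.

local maximum

The mixed partial ∂²f/∂s∂t is 0, so the Hessian at any point is diag(f_ss, f_tt) = diag(4(3s^2 + 12s + 8), 12(-3t^2 + 16t - 19)).
At (-2, 1): H = diag(-16, -72).
Both eigenvalues are negative, so H is negative definite: a local maximum.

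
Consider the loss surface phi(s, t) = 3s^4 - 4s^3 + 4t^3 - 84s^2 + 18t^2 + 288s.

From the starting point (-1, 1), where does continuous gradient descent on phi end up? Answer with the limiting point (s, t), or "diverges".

phi is separable, so gradient descent decouples: s follows -∂phi/∂s, t follows -∂phi/∂t.
∂phi/∂s = 12(s - 3)(s - 2)(s + 4); at s=-1 this is 432, so s decreases.
∂phi/∂t = 12t(t + 3); at t=1 this is 48, so t decreases.
s converges to its nearest critical value -4 (a local min of the s-part); t converges to 0. The iterate converges to (-4, 0).

(-4, 0)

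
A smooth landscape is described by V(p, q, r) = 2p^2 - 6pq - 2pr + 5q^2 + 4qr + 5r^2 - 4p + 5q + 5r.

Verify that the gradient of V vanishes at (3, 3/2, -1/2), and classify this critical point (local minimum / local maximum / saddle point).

∇V = (4p - 6q - 2r - 4, -6p + 10q + 4r + 5, -2p + 4q + 10r + 5); substituting (3, 3/2, -1/2) gives ∇V = (0, 0, 0), so (3, 3/2, -1/2) is indeed a critical point.
The Hessian is constant: H = [[4, -6, -2], [-6, 10, 4], [-2, 4, 10]].
Leading principal minors: Δ₁ = 4, Δ₂ = 4, Δ₃ = 32.
All leading minors are positive, so H is positive definite: a local minimum.

local minimum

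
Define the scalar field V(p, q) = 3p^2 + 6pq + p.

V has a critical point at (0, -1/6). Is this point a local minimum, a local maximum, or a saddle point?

saddle point

The Hessian of V is constant: H = [[6, 6], [6, 0]].
det(H) = 6·0 − 6² = -36.
Since det(H) < 0, H is indefinite and the critical point is a saddle point.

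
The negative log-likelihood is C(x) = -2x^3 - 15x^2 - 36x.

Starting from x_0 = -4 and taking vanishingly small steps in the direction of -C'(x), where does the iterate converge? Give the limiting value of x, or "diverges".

C'(x) = -6(x + 2)(x + 3), so C'(-4) = -12.
Gradient descent moves in the -C' direction, i.e. x is increasing.
The nearest critical point in that direction is x = -3, where C'' = 6 > 0 (a local minimum). The iterate converges there.

-3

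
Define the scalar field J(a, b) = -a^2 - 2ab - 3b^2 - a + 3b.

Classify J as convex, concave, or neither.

concave

J is quadratic, so its Hessian is the constant matrix H = [[-2, -2], [-2, -6]].
det(H) = 8, tr(H) = -8.
det(H) > 0 and tr(H) < 0, so H is negative definite everywhere: concave.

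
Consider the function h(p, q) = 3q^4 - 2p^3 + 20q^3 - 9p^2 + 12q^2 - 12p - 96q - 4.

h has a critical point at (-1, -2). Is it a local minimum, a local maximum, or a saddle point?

The mixed partial ∂²h/∂p∂q is 0, so the Hessian at any point is diag(h_pp, h_qq) = diag(-6(2p + 3), 12(3q^2 + 10q + 2)).
At (-1, -2): H = diag(-6, -72).
Both eigenvalues are negative, so H is negative definite: a local maximum.

local maximum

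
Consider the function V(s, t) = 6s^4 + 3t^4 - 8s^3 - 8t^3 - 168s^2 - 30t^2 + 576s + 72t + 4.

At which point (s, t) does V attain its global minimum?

(-4, -2)

V(s,t) separates as P(s) + Q(t) + 4, so its minimum is min P + min Q + 4.
P'(s) = 24(s - 3)(s - 2)(s + 4) vanishes at s ∈ {-4, 2, 3}; Q'(t) = 12(t - 3)(t - 1)(t + 2) vanishes at t ∈ {-2, 1, 3}.
Local minima of P (where P''>0): P(-4)=-2944, P(3)=486. Local minima of Q: Q(-2)=-152, Q(3)=-27.
So the global minimum of V is P(-4) + Q(-2) + 4 = -2944 − 152 + 4 = -3092, attained at (-4, -2).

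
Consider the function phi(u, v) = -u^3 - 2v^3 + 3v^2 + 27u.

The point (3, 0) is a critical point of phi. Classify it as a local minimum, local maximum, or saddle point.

saddle point

The mixed partial ∂²phi/∂u∂v is 0, so the Hessian at any point is diag(phi_uu, phi_vv) = diag(-6u, 6(-2v + 1)).
At (3, 0): H = diag(-18, 6).
The eigenvalues have opposite signs, so H is indefinite: a saddle point.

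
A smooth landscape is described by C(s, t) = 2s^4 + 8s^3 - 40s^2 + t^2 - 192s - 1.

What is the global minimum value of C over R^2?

C(s,t) separates as P(s) + Q(t) − 1, so its minimum is min P + min Q − 1.
P'(s) = 8(s - 3)(s + 2)(s + 4) vanishes at s ∈ {-4, -2, 3}; Q'(t) = 2t vanishes at t ∈ {0}.
Local minima of P (where P''>0): P(-4)=128, P(3)=-558. Local minima of Q: Q(0)=0.
So the global minimum of C is P(3) + Q(0) − 1 = -558 + 0 − 1 = -559, attained at (3, 0).

-559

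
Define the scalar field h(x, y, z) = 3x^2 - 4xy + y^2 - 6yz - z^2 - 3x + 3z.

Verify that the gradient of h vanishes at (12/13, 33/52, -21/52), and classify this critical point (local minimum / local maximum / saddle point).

saddle point

∇h = (6x - 4y - 3, -4x + 2y - 6z, -6y - 2z + 3); substituting (12/13, 33/52, -21/52) gives ∇h = (0, 0, 0), so (12/13, 33/52, -21/52) is indeed a critical point.
The Hessian is constant: H = [[6, -4, 0], [-4, 2, -6], [0, -6, -2]].
Leading principal minors: Δ₁ = 6, Δ₂ = -4, Δ₃ = -208.
The minors fit neither the all-positive nor the alternating-sign pattern, so H is indefinite: a saddle point.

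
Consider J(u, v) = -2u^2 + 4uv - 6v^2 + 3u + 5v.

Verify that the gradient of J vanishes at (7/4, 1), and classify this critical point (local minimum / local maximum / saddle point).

∇J = (-4u + 4v + 3, 4u - 12v + 5); substituting (7/4, 1) gives ∇J = (0, 0), so (7/4, 1) is indeed a critical point.
The Hessian of J is constant: H = [[-4, 4], [4, -12]].
det(H) = (-4)·(-12) − 4² = 32.
det(H) > 0 and tr(H) = -16 < 0, so H is negative definite and the point is a local maximum.

local maximum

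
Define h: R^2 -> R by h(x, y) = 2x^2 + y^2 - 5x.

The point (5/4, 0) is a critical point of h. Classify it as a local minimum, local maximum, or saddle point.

local minimum

The Hessian of h is constant: H = [[4, 0], [0, 2]].
det(H) = 4·2 − 0² = 8.
det(H) > 0 and tr(H) = 6 > 0, so H is positive definite and the point is a local minimum.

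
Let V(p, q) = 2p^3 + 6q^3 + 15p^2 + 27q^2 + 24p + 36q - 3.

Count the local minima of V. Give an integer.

1

V separates as a function of p plus a function of q, so ∇V=0 decouples.
∂V/∂p = 6(p + 1)(p + 4) = 0 at p ∈ {-4, -1}; ∂V/∂q = 18(q + 1)(q + 2) = 0 at q ∈ {-2, -1}.
The Hessian is diagonal: diag(V_pp, V_qq). Second derivatives: V_pp(-4)=-18, V_pp(-1)=18; V_qq(-2)=-18, V_qq(-1)=18.
Local minima occur where both diagonal entries positive: (-1, -1). Count: 1.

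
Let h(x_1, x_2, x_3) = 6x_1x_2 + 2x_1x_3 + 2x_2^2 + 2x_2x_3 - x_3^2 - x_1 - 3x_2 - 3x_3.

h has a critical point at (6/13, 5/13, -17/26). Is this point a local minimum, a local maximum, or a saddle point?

The Hessian is constant: H = [[0, 6, 2], [6, 4, 2], [2, 2, -2]].
Leading principal minors: Δ₁ = 0, Δ₂ = -36, Δ₃ = 104.
The minors fit neither the all-positive nor the alternating-sign pattern, so H is indefinite: a saddle point.

saddle point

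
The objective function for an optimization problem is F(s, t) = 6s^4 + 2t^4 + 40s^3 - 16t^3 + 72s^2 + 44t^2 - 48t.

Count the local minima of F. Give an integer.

4

F separates as a function of s plus a function of t, so ∇F=0 decouples.
∂F/∂s = 24s(s + 2)(s + 3) = 0 at s ∈ {-3, -2, 0}; ∂F/∂t = 8(t - 3)(t - 2)(t - 1) = 0 at t ∈ {1, 2, 3}.
The Hessian is diagonal: diag(F_ss, F_tt). Second derivatives: F_ss(-3)=72, F_ss(-2)=-48, F_ss(0)=144; F_tt(1)=16, F_tt(2)=-8, F_tt(3)=16.
Local minima occur where both diagonal entries positive: (-3, 1), (-3, 3), (0, 1), (0, 3). Count: 4.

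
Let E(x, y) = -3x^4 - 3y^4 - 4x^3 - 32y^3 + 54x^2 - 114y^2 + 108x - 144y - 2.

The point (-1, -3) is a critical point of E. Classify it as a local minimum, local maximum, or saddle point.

local minimum

The mixed partial ∂²E/∂x∂y is 0, so the Hessian at any point is diag(E_xx, E_yy) = diag(12(-3x^2 - 2x + 9), -12(3y^2 + 16y + 19)).
At (-1, -3): H = diag(96, 24).
Both eigenvalues are positive, so H is positive definite: a local minimum.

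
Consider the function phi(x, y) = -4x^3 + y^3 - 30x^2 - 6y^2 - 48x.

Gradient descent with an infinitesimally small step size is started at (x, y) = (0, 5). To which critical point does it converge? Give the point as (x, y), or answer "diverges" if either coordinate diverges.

phi is separable, so gradient descent decouples: x follows -∂phi/∂x, y follows -∂phi/∂y.
∂phi/∂x = -12(x + 1)(x + 4); at x=0 this is -48, so x increases.
∂phi/∂y = 3y(y - 4); at y=5 this is 15, so y decreases.
The x-coordinate has no critical point in that direction and runs off to infinity.

diverges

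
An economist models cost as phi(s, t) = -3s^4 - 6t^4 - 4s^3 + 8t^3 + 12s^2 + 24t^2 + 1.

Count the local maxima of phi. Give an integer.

phi separates as a function of s plus a function of t, so ∇phi=0 decouples.
∂phi/∂s = -12s(s - 1)(s + 2) = 0 at s ∈ {-2, 0, 1}; ∂phi/∂t = -24t(t - 2)(t + 1) = 0 at t ∈ {-1, 0, 2}.
The Hessian is diagonal: diag(phi_ss, phi_tt). Second derivatives: phi_ss(-2)=-72, phi_ss(0)=24, phi_ss(1)=-36; phi_tt(-1)=-72, phi_tt(0)=48, phi_tt(2)=-144.
Local maxima occur where both diagonal entries negative: (-2, -1), (-2, 2), (1, -1), (1, 2). Count: 4.

4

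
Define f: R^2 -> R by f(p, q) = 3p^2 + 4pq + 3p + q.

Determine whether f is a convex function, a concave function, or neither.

f is quadratic, so its Hessian is the constant matrix H = [[6, 4], [4, 0]].
det(H) = -16, tr(H) = 6.
det(H) < 0, so H is indefinite: neither convex nor concave.

neither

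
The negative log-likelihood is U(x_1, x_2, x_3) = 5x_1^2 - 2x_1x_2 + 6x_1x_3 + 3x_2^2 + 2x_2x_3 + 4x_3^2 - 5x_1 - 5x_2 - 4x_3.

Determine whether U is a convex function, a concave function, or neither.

U is quadratic, so its Hessian is the constant matrix H = [[10, -2, 6], [-2, 6, 2], [6, 2, 8]].
Leading principal minors: 10, 56, 144.
All positive ⇒ H ≻ 0 ⇒ convex.

convex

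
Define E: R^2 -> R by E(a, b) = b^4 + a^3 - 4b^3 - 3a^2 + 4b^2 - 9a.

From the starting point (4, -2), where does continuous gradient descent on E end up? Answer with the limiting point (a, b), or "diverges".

E is separable, so gradient descent decouples: a follows -∂E/∂a, b follows -∂E/∂b.
∂E/∂a = 3(a - 3)(a + 1); at a=4 this is 15, so a decreases.
∂E/∂b = 4b(b - 2)(b - 1); at b=-2 this is -96, so b increases.
a converges to its nearest critical value 3 (a local min of the a-part); b converges to 0. The iterate converges to (3, 0).

(3, 0)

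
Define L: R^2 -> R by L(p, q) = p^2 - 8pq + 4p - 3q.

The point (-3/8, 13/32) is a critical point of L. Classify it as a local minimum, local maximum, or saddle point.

saddle point

The Hessian of L is constant: H = [[2, -8], [-8, 0]].
det(H) = 2·0 − (-8)² = -64.
Since det(H) < 0, H is indefinite and the critical point is a saddle point.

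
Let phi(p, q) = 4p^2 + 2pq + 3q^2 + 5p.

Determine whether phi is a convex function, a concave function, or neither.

phi is quadratic, so its Hessian is the constant matrix H = [[8, 2], [2, 6]].
det(H) = 44, tr(H) = 14.
det(H) > 0 and tr(H) > 0, so H is positive definite everywhere: convex.

convex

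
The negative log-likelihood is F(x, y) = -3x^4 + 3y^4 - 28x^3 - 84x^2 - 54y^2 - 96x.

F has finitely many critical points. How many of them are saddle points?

F separates as a function of x plus a function of y, so ∇F=0 decouples.
∂F/∂x = -12(x + 1)(x + 2)(x + 4) = 0 at x ∈ {-4, -2, -1}; ∂F/∂y = 12y(y - 3)(y + 3) = 0 at y ∈ {-3, 0, 3}.
The Hessian is diagonal: diag(F_xx, F_yy). Second derivatives: F_xx(-4)=-72, F_xx(-2)=24, F_xx(-1)=-36; F_yy(-3)=216, F_yy(0)=-108, F_yy(3)=216.
Saddle points occur where the two diagonal entries have opposite signs: (-4, -3), (-4, 3), (-2, 0), (-1, -3), (-1, 3). Count: 5.

5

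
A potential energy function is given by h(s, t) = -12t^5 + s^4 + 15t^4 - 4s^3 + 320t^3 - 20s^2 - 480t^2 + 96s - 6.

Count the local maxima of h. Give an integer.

2

h separates as a function of s plus a function of t, so ∇h=0 decouples.
∂h/∂s = 4(s - 4)(s - 2)(s + 3) = 0 at s ∈ {-3, 2, 4}; ∂h/∂t = -60t(t - 4)(t - 1)(t + 4) = 0 at t ∈ {-4, 0, 1, 4}.
The Hessian is diagonal: diag(h_ss, h_tt). Second derivatives: h_ss(-3)=140, h_ss(2)=-40, h_ss(4)=56; h_tt(-4)=9600, h_tt(0)=-960, h_tt(1)=900, h_tt(4)=-5760.
Local maxima occur where both diagonal entries negative: (2, 0), (2, 4). Count: 2.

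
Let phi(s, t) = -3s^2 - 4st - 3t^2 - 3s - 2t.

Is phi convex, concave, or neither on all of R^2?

phi is quadratic, so its Hessian is the constant matrix H = [[-6, -4], [-4, -6]].
det(H) = 20, tr(H) = -12.
det(H) > 0 and tr(H) < 0, so H is negative definite everywhere: concave.

concave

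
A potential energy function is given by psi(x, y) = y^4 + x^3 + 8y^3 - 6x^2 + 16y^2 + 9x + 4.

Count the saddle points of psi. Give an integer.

3

psi separates as a function of x plus a function of y, so ∇psi=0 decouples.
∂psi/∂x = 3(x - 3)(x - 1) = 0 at x ∈ {1, 3}; ∂psi/∂y = 4y(y + 2)(y + 4) = 0 at y ∈ {-4, -2, 0}.
The Hessian is diagonal: diag(psi_xx, psi_yy). Second derivatives: psi_xx(1)=-6, psi_xx(3)=6; psi_yy(-4)=32, psi_yy(-2)=-16, psi_yy(0)=32.
Saddle points occur where the two diagonal entries have opposite signs: (1, -4), (1, 0), (3, -2). Count: 3.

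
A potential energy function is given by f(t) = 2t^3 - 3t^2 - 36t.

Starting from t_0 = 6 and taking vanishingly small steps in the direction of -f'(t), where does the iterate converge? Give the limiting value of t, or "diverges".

f'(t) = 6(t - 3)(t + 2), so f'(6) = 144.
Gradient descent moves in the -f' direction, i.e. t is decreasing.
The nearest critical point in that direction is t = 3, where f'' = 30 > 0 (a local minimum). The iterate converges there.

3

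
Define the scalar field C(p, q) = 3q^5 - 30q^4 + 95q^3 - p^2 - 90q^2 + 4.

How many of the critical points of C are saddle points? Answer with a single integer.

C separates as a function of p plus a function of q, so ∇C=0 decouples.
∂C/∂p = -2p = 0 at p ∈ {0}; ∂C/∂q = 15q(q - 4)(q - 3)(q - 1) = 0 at q ∈ {0, 1, 3, 4}.
The Hessian is diagonal: diag(C_pp, C_qq). Second derivatives: C_pp(0)=-2; C_qq(0)=-180, C_qq(1)=90, C_qq(3)=-90, C_qq(4)=180.
Saddle points occur where the two diagonal entries have opposite signs: (0, 1), (0, 4). Count: 2.

2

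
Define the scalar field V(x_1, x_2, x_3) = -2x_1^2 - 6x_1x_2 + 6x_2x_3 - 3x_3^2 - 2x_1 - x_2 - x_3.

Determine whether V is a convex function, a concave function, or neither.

V is quadratic, so its Hessian is the constant matrix H = [[-4, -6, 0], [-6, 0, 6], [0, 6, -6]].
Leading principal minors: -4, -36, 360.
Neither pattern holds ⇒ H is indefinite ⇒ neither convex nor concave.

neither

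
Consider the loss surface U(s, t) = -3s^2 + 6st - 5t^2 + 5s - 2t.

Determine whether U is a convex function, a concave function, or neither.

U is quadratic, so its Hessian is the constant matrix H = [[-6, 6], [6, -10]].
det(H) = 24, tr(H) = -16.
det(H) > 0 and tr(H) < 0, so H is negative definite everywhere: concave.

concave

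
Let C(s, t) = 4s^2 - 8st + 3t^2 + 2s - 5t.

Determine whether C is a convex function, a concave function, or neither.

C is quadratic, so its Hessian is the constant matrix H = [[8, -8], [-8, 6]].
det(H) = -16, tr(H) = 14.
det(H) < 0, so H is indefinite: neither convex nor concave.

neither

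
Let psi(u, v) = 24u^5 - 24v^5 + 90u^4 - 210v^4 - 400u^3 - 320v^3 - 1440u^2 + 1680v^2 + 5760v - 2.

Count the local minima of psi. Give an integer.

psi separates as a function of u plus a function of v, so ∇psi=0 decouples.
∂psi/∂u = 120u(u - 3)(u + 2)(u + 4) = 0 at u ∈ {-4, -2, 0, 3}; ∂psi/∂v = -120(v - 2)(v + 2)(v + 3)(v + 4) = 0 at v ∈ {-4, -3, -2, 2}.
The Hessian is diagonal: diag(psi_uu, psi_vv). Second derivatives: psi_uu(-4)=-6720, psi_uu(-2)=2400, psi_uu(0)=-2880, psi_uu(3)=12600; psi_vv(-4)=1440, psi_vv(-3)=-600, psi_vv(-2)=960, psi_vv(2)=-14400.
Local minima occur where both diagonal entries positive: (-2, -4), (-2, -2), (3, -4), (3, -2). Count: 4.

4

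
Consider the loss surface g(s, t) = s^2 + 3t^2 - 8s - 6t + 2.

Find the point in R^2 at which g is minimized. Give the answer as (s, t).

(4, 1)

g(s,t) separates as P(s) + Q(t) + 2, so its minimum is min P + min Q + 2.
P'(s) = 2s - 8 vanishes at s ∈ {4}; Q'(t) = 6(t - 1) vanishes at t ∈ {1}.
Local minima of P (where P''>0): P(4)=-16. Local minima of Q: Q(1)=-3.
So the global minimum of g is P(4) + Q(1) + 2 = -16 − 3 + 2 = -17, attained at (4, 1).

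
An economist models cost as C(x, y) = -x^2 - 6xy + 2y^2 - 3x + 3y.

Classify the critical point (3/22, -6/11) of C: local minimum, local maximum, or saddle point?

saddle point

The Hessian of C is constant: H = [[-2, -6], [-6, 4]].
det(H) = (-2)·4 − (-6)² = -44.
Since det(H) < 0, H is indefinite and the critical point is a saddle point.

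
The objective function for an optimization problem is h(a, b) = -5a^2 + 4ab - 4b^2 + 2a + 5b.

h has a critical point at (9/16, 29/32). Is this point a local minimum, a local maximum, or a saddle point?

The Hessian of h is constant: H = [[-10, 4], [4, -8]].
det(H) = (-10)·(-8) − 4² = 64.
det(H) > 0 and tr(H) = -18 < 0, so H is negative definite and the point is a local maximum.

local maximum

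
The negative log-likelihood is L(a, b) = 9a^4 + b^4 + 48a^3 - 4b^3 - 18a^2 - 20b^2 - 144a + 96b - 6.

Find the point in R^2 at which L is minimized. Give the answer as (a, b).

(-4, -3)

L(a,b) separates as P(a) + Q(b) − 6, so its minimum is min P + min Q − 6.
P'(a) = 36(a - 1)(a + 1)(a + 4) vanishes at a ∈ {-4, -1, 1}; Q'(b) = 4(b - 4)(b - 2)(b + 3) vanishes at b ∈ {-3, 2, 4}.
Local minima of P (where P''>0): P(-4)=-480, P(1)=-105. Local minima of Q: Q(-3)=-279, Q(4)=64.
So the global minimum of L is P(-4) + Q(-3) − 6 = -480 − 279 − 6 = -765, attained at (-4, -3).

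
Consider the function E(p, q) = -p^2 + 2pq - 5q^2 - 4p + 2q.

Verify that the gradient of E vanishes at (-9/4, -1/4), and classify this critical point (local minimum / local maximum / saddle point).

∇E = (-2p + 2q - 4, 2p - 10q + 2); substituting (-9/4, -1/4) gives ∇E = (0, 0), so (-9/4, -1/4) is indeed a critical point.
The Hessian of E is constant: H = [[-2, 2], [2, -10]].
det(H) = (-2)·(-10) − 2² = 16.
det(H) > 0 and tr(H) = -12 < 0, so H is negative definite and the point is a local maximum.

local maximum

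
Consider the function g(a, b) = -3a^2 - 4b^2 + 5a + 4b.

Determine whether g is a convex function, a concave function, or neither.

concave

g is quadratic, so its Hessian is the constant matrix H = [[-6, 0], [0, -8]].
det(H) = 48, tr(H) = -14.
det(H) > 0 and tr(H) < 0, so H is negative definite everywhere: concave.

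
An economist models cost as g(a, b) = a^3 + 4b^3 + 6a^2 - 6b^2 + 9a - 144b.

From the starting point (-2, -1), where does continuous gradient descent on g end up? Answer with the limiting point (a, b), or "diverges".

(-1, 4)

g is separable, so gradient descent decouples: a follows -∂g/∂a, b follows -∂g/∂b.
∂g/∂a = 3(a + 1)(a + 3); at a=-2 this is -3, so a increases.
∂g/∂b = 12(b - 4)(b + 3); at b=-1 this is -120, so b increases.
a converges to its nearest critical value -1 (a local min of the a-part); b converges to 4. The iterate converges to (-1, 4).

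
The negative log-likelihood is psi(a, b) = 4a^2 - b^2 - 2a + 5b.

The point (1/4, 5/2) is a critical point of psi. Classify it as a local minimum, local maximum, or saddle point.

saddle point

The Hessian of psi is constant: H = [[8, 0], [0, -2]].
det(H) = 8·(-2) − 0² = -16.
Since det(H) < 0, H is indefinite and the critical point is a saddle point.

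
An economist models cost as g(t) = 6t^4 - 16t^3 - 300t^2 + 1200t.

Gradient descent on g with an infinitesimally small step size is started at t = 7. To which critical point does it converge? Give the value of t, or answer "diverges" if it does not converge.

g'(t) = 24(t - 5)(t - 2)(t + 5), so g'(7) = 2880.
Gradient descent moves in the -g' direction, i.e. t is decreasing.
The nearest critical point in that direction is t = 5, where g'' = 720 > 0 (a local minimum). The iterate converges there.

5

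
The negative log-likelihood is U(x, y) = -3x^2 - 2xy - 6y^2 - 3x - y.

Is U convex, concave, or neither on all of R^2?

concave

U is quadratic, so its Hessian is the constant matrix H = [[-6, -2], [-2, -12]].
det(H) = 68, tr(H) = -18.
det(H) > 0 and tr(H) < 0, so H is negative definite everywhere: concave.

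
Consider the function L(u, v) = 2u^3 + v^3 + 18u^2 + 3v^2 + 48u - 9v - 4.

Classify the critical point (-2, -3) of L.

saddle point

The mixed partial ∂²L/∂u∂v is 0, so the Hessian at any point is diag(L_uu, L_vv) = diag(12(u + 3), 6(v + 1)).
At (-2, -3): H = diag(12, -12).
The eigenvalues have opposite signs, so H is indefinite: a saddle point.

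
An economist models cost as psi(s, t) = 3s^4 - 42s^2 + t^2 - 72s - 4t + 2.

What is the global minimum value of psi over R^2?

psi(s,t) separates as P(s) + Q(t) + 2, so its minimum is min P + min Q + 2.
P'(s) = 12(s - 3)(s + 1)(s + 2) vanishes at s ∈ {-2, -1, 3}; Q'(t) = 2(t - 2) vanishes at t ∈ {2}.
Local minima of P (where P''>0): P(-2)=24, P(3)=-351. Local minima of Q: Q(2)=-4.
So the global minimum of psi is P(3) + Q(2) + 2 = -351 − 4 + 2 = -353, attained at (3, 2).

-353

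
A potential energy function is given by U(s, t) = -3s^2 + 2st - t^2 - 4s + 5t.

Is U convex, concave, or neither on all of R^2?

concave

U is quadratic, so its Hessian is the constant matrix H = [[-6, 2], [2, -2]].
det(H) = 8, tr(H) = -8.
det(H) > 0 and tr(H) < 0, so H is negative definite everywhere: concave.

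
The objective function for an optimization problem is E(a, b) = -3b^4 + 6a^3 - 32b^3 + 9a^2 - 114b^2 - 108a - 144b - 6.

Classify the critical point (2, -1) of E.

saddle point

The mixed partial ∂²E/∂a∂b is 0, so the Hessian at any point is diag(E_aa, E_bb) = diag(18(2a + 1), -12(3b^2 + 16b + 19)).
At (2, -1): H = diag(90, -72).
The eigenvalues have opposite signs, so H is indefinite: a saddle point.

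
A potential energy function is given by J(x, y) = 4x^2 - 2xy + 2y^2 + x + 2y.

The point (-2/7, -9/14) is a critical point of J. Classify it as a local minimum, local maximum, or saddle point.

local minimum

The Hessian of J is constant: H = [[8, -2], [-2, 4]].
det(H) = 8·4 − (-2)² = 28.
det(H) > 0 and tr(H) = 12 > 0, so H is positive definite and the point is a local minimum.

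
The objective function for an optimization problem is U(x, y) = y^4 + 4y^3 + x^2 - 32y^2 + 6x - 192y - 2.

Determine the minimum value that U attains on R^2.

U(x,y) separates as P(x) + Q(y) − 2, so its minimum is min P + min Q − 2.
P'(x) = 2x + 6 vanishes at x ∈ {-3}; Q'(y) = 4(y - 4)(y + 3)(y + 4) vanishes at y ∈ {-4, -3, 4}.
Local minima of P (where P''>0): P(-3)=-9. Local minima of Q: Q(-4)=256, Q(4)=-768.
So the global minimum of U is P(-3) + Q(4) − 2 = -9 − 768 − 2 = -779, attained at (-3, 4).

-779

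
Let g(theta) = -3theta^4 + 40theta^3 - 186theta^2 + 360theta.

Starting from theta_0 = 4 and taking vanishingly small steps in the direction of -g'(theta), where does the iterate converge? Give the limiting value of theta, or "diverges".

3

g'(theta) = -12(theta - 5)(theta - 3)(theta - 2), so g'(4) = 24.
Gradient descent moves in the -g' direction, i.e. theta is decreasing.
The nearest critical point in that direction is theta = 3, where g'' = 24 > 0 (a local minimum). The iterate converges there.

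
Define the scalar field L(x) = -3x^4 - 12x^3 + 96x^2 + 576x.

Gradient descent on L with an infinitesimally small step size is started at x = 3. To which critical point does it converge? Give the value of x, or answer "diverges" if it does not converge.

-3

L'(x) = -12(x - 4)(x + 3)(x + 4), so L'(3) = 504.
Gradient descent moves in the -L' direction, i.e. x is decreasing.
The nearest critical point in that direction is x = -3, where L'' = 84 > 0 (a local minimum). The iterate converges there.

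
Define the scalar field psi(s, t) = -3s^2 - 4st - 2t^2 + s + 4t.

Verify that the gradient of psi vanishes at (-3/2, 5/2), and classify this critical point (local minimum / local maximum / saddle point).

∇psi = (-6s - 4t + 1, -4s - 4t + 4); substituting (-3/2, 5/2) gives ∇psi = (0, 0), so (-3/2, 5/2) is indeed a critical point.
The Hessian of psi is constant: H = [[-6, -4], [-4, -4]].
det(H) = (-6)·(-4) − (-4)² = 8.
det(H) > 0 and tr(H) = -10 < 0, so H is negative definite and the point is a local maximum.

local maximum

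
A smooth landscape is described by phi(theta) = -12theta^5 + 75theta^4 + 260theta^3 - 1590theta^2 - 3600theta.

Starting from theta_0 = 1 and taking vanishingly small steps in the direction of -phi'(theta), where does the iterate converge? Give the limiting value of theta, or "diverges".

phi'(theta) = -60(theta - 5)(theta - 4)(theta + 1)(theta + 3), so phi'(1) = -5760.
Gradient descent moves in the -phi' direction, i.e. theta is increasing.
The nearest critical point in that direction is theta = 4, where phi'' = 2100 > 0 (a local minimum). The iterate converges there.

4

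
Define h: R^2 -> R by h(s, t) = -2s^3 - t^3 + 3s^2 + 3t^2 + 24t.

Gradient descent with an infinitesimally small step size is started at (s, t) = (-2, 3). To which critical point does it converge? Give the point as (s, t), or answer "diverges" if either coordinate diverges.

(0, -2)

h is separable, so gradient descent decouples: s follows -∂h/∂s, t follows -∂h/∂t.
∂h/∂s = -6s(s - 1); at s=-2 this is -36, so s increases.
∂h/∂t = -3(t - 4)(t + 2); at t=3 this is 15, so t decreases.
s converges to its nearest critical value 0 (a local min of the s-part); t converges to -2. The iterate converges to (0, -2).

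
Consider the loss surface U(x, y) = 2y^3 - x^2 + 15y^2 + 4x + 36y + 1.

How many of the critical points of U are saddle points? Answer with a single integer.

U separates as a function of x plus a function of y, so ∇U=0 decouples.
∂U/∂x = -2(x - 2) = 0 at x ∈ {2}; ∂U/∂y = 6(y + 2)(y + 3) = 0 at y ∈ {-3, -2}.
The Hessian is diagonal: diag(U_xx, U_yy). Second derivatives: U_xx(2)=-2; U_yy(-3)=-6, U_yy(-2)=6.
Saddle points occur where the two diagonal entries have opposite signs: (2, -2). Count: 1.

1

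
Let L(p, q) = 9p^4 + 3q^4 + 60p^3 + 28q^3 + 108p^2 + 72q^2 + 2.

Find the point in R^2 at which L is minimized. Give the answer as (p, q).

(0, 0)

L(p,q) separates as A(p) + B(q) + 2, so its minimum is min A + min B + 2.
A'(p) = 36p(p + 2)(p + 3) vanishes at p ∈ {-3, -2, 0}; B'(q) = 12q(q + 3)(q + 4) vanishes at q ∈ {-4, -3, 0}.
Local minima of A (where A''>0): A(-3)=81, A(0)=0. Local minima of B: B(-4)=128, B(0)=0.
So the global minimum of L is A(0) + B(0) + 2 = 0 + 0 + 2 = 2, attained at (0, 0).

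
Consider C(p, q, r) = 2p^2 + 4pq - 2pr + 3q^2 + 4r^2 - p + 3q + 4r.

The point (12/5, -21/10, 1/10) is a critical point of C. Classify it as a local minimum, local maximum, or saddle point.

The Hessian is constant: H = [[4, 4, -2], [4, 6, 0], [-2, 0, 8]].
Leading principal minors: Δ₁ = 4, Δ₂ = 8, Δ₃ = 40.
All leading minors are positive, so H is positive definite: a local minimum.

local minimum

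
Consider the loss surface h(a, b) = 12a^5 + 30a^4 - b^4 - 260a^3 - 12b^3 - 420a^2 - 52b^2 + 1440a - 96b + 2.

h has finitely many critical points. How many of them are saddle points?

6

h separates as a function of a plus a function of b, so ∇h=0 decouples.
∂h/∂a = 60(a - 3)(a - 1)(a + 2)(a + 4) = 0 at a ∈ {-4, -2, 1, 3}; ∂h/∂b = -4(b + 2)(b + 3)(b + 4) = 0 at b ∈ {-4, -3, -2}.
The Hessian is diagonal: diag(h_aa, h_bb). Second derivatives: h_aa(-4)=-4200, h_aa(-2)=1800, h_aa(1)=-1800, h_aa(3)=4200; h_bb(-4)=-8, h_bb(-3)=4, h_bb(-2)=-8.
Saddle points occur where the two diagonal entries have opposite signs: (-4, -3), (-2, -4), (-2, -2), (1, -3), (3, -4), (3, -2). Count: 6.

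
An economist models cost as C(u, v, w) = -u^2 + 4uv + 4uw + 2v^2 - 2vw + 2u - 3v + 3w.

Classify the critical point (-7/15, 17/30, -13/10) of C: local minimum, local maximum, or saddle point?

The Hessian is constant: H = [[-2, 4, 4], [4, 4, -2], [4, -2, 0]].
Leading principal minors: Δ₁ = -2, Δ₂ = -24, Δ₃ = -120.
The minors fit neither the all-positive nor the alternating-sign pattern, so H is indefinite: a saddle point.

saddle point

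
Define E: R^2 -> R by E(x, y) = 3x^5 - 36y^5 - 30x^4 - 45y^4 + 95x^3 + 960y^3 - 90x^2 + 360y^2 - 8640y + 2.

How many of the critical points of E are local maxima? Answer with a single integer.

E separates as a function of x plus a function of y, so ∇E=0 decouples.
∂E/∂x = 15x(x - 4)(x - 3)(x - 1) = 0 at x ∈ {0, 1, 3, 4}; ∂E/∂y = -180(y - 3)(y - 2)(y + 2)(y + 4) = 0 at y ∈ {-4, -2, 2, 3}.
The Hessian is diagonal: diag(E_xx, E_yy). Second derivatives: E_xx(0)=-180, E_xx(1)=90, E_xx(3)=-90, E_xx(4)=180; E_yy(-4)=15120, E_yy(-2)=-7200, E_yy(2)=4320, E_yy(3)=-6300.
Local maxima occur where both diagonal entries negative: (0, -2), (0, 3), (3, -2), (3, 3). Count: 4.

4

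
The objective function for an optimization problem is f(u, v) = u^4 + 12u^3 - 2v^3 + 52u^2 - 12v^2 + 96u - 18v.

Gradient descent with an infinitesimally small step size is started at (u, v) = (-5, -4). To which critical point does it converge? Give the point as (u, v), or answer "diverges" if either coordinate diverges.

(-4, -3)

f is separable, so gradient descent decouples: u follows -∂f/∂u, v follows -∂f/∂v.
∂f/∂u = 4(u + 2)(u + 3)(u + 4); at u=-5 this is -24, so u increases.
∂f/∂v = -6(v + 1)(v + 3); at v=-4 this is -18, so v increases.
u converges to its nearest critical value -4 (a local min of the u-part); v converges to -3. The iterate converges to (-4, -3).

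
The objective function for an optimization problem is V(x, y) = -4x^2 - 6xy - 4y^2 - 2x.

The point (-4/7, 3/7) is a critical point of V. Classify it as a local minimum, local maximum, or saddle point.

local maximum

The Hessian of V is constant: H = [[-8, -6], [-6, -8]].
det(H) = (-8)·(-8) − (-6)² = 28.
det(H) > 0 and tr(H) = -16 < 0, so H is negative definite and the point is a local maximum.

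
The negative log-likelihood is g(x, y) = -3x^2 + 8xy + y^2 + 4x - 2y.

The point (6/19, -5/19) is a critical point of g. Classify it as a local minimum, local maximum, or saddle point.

The Hessian of g is constant: H = [[-6, 8], [8, 2]].
det(H) = (-6)·2 − 8² = -76.
Since det(H) < 0, H is indefinite and the critical point is a saddle point.

saddle point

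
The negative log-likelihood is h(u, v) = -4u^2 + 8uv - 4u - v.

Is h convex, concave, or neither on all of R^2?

neither

h is quadratic, so its Hessian is the constant matrix H = [[-8, 8], [8, 0]].
det(H) = -64, tr(H) = -8.
det(H) < 0, so H is indefinite: neither convex nor concave.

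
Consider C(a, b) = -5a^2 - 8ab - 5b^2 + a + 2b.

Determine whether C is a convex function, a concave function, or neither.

C is quadratic, so its Hessian is the constant matrix H = [[-10, -8], [-8, -10]].
det(H) = 36, tr(H) = -20.
det(H) > 0 and tr(H) < 0, so H is negative definite everywhere: concave.

concave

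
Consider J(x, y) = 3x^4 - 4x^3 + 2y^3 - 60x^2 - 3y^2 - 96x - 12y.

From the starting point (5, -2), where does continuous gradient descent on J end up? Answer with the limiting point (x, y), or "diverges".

J is separable, so gradient descent decouples: x follows -∂J/∂x, y follows -∂J/∂y.
∂J/∂x = 12(x - 4)(x + 1)(x + 2); at x=5 this is 504, so x decreases.
∂J/∂y = 6(y - 2)(y + 1); at y=-2 this is 24, so y decreases.
The y-coordinate has no critical point in that direction and runs off to infinity.

diverges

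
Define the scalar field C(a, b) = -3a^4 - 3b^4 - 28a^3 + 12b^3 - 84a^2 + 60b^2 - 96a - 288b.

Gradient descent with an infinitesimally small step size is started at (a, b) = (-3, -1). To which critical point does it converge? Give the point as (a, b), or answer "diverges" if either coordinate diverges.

C is separable, so gradient descent decouples: a follows -∂C/∂a, b follows -∂C/∂b.
∂C/∂a = -12(a + 1)(a + 2)(a + 4); at a=-3 this is -24, so a increases.
∂C/∂b = -12(b - 4)(b - 2)(b + 3); at b=-1 this is -360, so b increases.
a converges to its nearest critical value -2 (a local min of the a-part); b converges to 2. The iterate converges to (-2, 2).

(-2, 2)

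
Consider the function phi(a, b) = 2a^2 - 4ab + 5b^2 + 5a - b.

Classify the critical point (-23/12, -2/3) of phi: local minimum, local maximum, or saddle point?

The Hessian of phi is constant: H = [[4, -4], [-4, 10]].
det(H) = 4·10 − (-4)² = 24.
det(H) > 0 and tr(H) = 14 > 0, so H is positive definite and the point is a local minimum.

local minimum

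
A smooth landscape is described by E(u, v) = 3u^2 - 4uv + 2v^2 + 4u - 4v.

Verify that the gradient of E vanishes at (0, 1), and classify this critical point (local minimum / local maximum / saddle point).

local minimum

∇E = (6u - 4v + 4, -4u + 4v - 4); substituting (0, 1) gives ∇E = (0, 0), so (0, 1) is indeed a critical point.
The Hessian of E is constant: H = [[6, -4], [-4, 4]].
det(H) = 6·4 − (-4)² = 8.
det(H) > 0 and tr(H) = 10 > 0, so H is positive definite and the point is a local minimum.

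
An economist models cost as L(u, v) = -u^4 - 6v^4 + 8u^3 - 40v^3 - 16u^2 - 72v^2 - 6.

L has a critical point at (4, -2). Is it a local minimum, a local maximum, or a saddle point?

saddle point

The mixed partial ∂²L/∂u∂v is 0, so the Hessian at any point is diag(L_uu, L_vv) = diag(4(-3u^2 + 12u - 8), -24(3v^2 + 10v + 6)).
At (4, -2): H = diag(-32, 48).
The eigenvalues have opposite signs, so H is indefinite: a saddle point.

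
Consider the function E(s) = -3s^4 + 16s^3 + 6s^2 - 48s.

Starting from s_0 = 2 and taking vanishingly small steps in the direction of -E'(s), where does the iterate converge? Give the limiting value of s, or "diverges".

1

E'(s) = -12(s - 4)(s - 1)(s + 1), so E'(2) = 72.
Gradient descent moves in the -E' direction, i.e. s is decreasing.
The nearest critical point in that direction is s = 1, where E'' = 72 > 0 (a local minimum). The iterate converges there.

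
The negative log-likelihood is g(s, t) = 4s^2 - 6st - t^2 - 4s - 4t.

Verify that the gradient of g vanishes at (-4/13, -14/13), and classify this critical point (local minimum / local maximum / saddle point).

saddle point

∇g = (8s - 6t - 4, -6s - 2t - 4); substituting (-4/13, -14/13) gives ∇g = (0, 0), so (-4/13, -14/13) is indeed a critical point.
The Hessian of g is constant: H = [[8, -6], [-6, -2]].
det(H) = 8·(-2) − (-6)² = -52.
Since det(H) < 0, H is indefinite and the critical point is a saddle point.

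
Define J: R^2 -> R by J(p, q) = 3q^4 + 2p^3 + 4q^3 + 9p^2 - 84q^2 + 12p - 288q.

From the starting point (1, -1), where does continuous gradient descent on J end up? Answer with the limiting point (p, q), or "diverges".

J is separable, so gradient descent decouples: p follows -∂J/∂p, q follows -∂J/∂q.
∂J/∂p = 6(p + 1)(p + 2); at p=1 this is 36, so p decreases.
∂J/∂q = 12(q - 4)(q + 2)(q + 3); at q=-1 this is -120, so q increases.
p converges to its nearest critical value -1 (a local min of the p-part); q converges to 4. The iterate converges to (-1, 4).

(-1, 4)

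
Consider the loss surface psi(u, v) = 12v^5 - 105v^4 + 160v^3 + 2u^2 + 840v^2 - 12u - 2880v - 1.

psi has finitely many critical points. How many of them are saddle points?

2

psi separates as a function of u plus a function of v, so ∇psi=0 decouples.
∂psi/∂u = 4(u - 3) = 0 at u ∈ {3}; ∂psi/∂v = 60(v - 4)(v - 3)(v - 2)(v + 2) = 0 at v ∈ {-2, 2, 3, 4}.
The Hessian is diagonal: diag(psi_uu, psi_vv). Second derivatives: psi_uu(3)=4; psi_vv(-2)=-7200, psi_vv(2)=480, psi_vv(3)=-300, psi_vv(4)=720.
Saddle points occur where the two diagonal entries have opposite signs: (3, -2), (3, 3). Count: 2.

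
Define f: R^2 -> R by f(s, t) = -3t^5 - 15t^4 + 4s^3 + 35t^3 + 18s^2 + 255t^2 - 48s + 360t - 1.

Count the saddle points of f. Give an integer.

4

f separates as a function of s plus a function of t, so ∇f=0 decouples.
∂f/∂s = 12(s - 1)(s + 4) = 0 at s ∈ {-4, 1}; ∂f/∂t = -15(t - 3)(t + 1)(t + 2)(t + 4) = 0 at t ∈ {-4, -2, -1, 3}.
The Hessian is diagonal: diag(f_ss, f_tt). Second derivatives: f_ss(-4)=-60, f_ss(1)=60; f_tt(-4)=630, f_tt(-2)=-150, f_tt(-1)=180, f_tt(3)=-2100.
Saddle points occur where the two diagonal entries have opposite signs: (-4, -4), (-4, -1), (1, -2), (1, 3). Count: 4.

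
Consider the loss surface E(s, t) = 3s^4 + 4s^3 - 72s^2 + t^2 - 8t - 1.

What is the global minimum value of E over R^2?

-657

E(s,t) separates as P(s) + Q(t) − 1, so its minimum is min P + min Q − 1.
P'(s) = 12s(s - 3)(s + 4) vanishes at s ∈ {-4, 0, 3}; Q'(t) = 2(t - 4) vanishes at t ∈ {4}.
Local minima of P (where P''>0): P(-4)=-640, P(3)=-297. Local minima of Q: Q(4)=-16.
So the global minimum of E is P(-4) + Q(4) − 1 = -640 − 16 − 1 = -657, attained at (-4, 4).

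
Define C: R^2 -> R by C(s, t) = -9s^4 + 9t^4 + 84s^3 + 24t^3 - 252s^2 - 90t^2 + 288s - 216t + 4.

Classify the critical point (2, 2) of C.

local minimum

The mixed partial ∂²C/∂s∂t is 0, so the Hessian at any point is diag(C_ss, C_tt) = diag(36(-3s^2 + 14s - 14), 36(3t^2 + 4t - 5)).
At (2, 2): H = diag(72, 540).
Both eigenvalues are positive, so H is positive definite: a local minimum.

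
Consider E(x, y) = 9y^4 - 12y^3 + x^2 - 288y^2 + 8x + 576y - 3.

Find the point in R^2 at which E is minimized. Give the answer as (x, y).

E(x,y) separates as P(x) + Q(y) − 3, so its minimum is min P + min Q − 3.
P'(x) = 2x + 8 vanishes at x ∈ {-4}; Q'(y) = 36(y - 4)(y - 1)(y + 4) vanishes at y ∈ {-4, 1, 4}.
Local minima of P (where P''>0): P(-4)=-16. Local minima of Q: Q(-4)=-3840, Q(4)=-768.
So the global minimum of E is P(-4) + Q(-4) − 3 = -16 − 3840 − 3 = -3859, attained at (-4, -4).

(-4, -4)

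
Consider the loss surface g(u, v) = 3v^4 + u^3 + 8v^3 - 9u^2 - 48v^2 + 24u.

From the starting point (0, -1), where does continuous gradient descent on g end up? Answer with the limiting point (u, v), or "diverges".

diverges

g is separable, so gradient descent decouples: u follows -∂g/∂u, v follows -∂g/∂v.
∂g/∂u = 3(u - 4)(u - 2); at u=0 this is 24, so u decreases.
∂g/∂v = 12v(v - 2)(v + 4); at v=-1 this is 108, so v decreases.
The u-coordinate has no critical point in that direction and runs off to infinity.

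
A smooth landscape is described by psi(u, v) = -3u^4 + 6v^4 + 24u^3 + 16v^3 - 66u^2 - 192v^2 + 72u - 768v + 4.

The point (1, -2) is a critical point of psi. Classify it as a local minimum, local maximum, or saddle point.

local maximum

The mixed partial ∂²psi/∂u∂v is 0, so the Hessian at any point is diag(psi_uu, psi_vv) = diag(12(-3u^2 + 12u - 11), 24(3v^2 + 4v - 16)).
At (1, -2): H = diag(-24, -288).
Both eigenvalues are negative, so H is negative definite: a local maximum.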